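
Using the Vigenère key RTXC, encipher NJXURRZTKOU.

Repeat the key across the message: RTXCRTXCRTX
N(13)+R(17): 30≡4 → E
J(9)+T(19): 28≡2 → C
X(23)+X(23): 46≡20 → U
U(20)+C(2): 22 → W
R(17)+R(17): 34≡8 → I
R(17)+T(19): 36≡10 → K
Z(25)+X(23): 48≡22 → W
T(19)+C(2): 21 → V
K(10)+R(17): 27≡1 → B
O(14)+T(19): 33≡7 → H
U(20)+X(23): 43≡17 → R

ECUWIKWVBHR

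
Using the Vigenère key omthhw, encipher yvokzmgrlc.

Repeat the key across the message: omthhwomth
y(24)+o(14): 38≡12 → m
v(21)+m(12): 33≡7 → h
o(14)+t(19): 33≡7 → h
k(10)+h(7): 17 → r
z(25)+h(7): 32≡6 → g
m(12)+w(22): 34≡8 → i
g(6)+o(14): 20 → u
r(17)+m(12): 29≡3 → d
l(11)+t(19): 30≡4 → e
c(2)+h(7): 9 → j

mhhrgiudej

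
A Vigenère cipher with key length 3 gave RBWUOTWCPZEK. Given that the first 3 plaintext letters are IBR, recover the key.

JAF

Subtract each crib letter from the matching ciphertext letter (mod 26):
R(17)−I(8)=9 → J
B(1)−B(1)=0 → A
W(22)−R(17)=5 → F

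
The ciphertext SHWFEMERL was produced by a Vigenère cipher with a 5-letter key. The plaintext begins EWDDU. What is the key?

Subtract each crib letter from the matching ciphertext letter (mod 26):
S(18)−E(4)=14 → O
H(7)−W(22)=-15≡11 → L
W(22)−D(3)=19 → T
F(5)−D(3)=2 → C
E(4)−U(20)=-16≡10 → K

OLTCK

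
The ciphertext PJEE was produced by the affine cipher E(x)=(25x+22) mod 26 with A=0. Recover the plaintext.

The inverse of 25 mod 26 is 25, since 25·25=625≡1. Apply D(y)=25·(y−22) mod 26:
P(15): 25·(15−22)=-175≡7 → H
J(9): 25·(9−22)=-325≡13 → N
E(4): 25·(4−22)=-450≡18 → S
E(4): 25·(4−22)=-450≡18 → S

HNSS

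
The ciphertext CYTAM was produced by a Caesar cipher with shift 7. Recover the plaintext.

C(2): 2−7=-5≡21 → V
Y(24): 24−7=17 → R
T(19): 19−7=12 → M
A(0): 0−7=-7≡19 → T
M(12): 12−7=5 → F

VRMTF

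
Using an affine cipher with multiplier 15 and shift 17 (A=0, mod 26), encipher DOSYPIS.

D(3): 15·3+17=62≡10 → K
O(14): 15·14+17=227≡19 → T
S(18): 15·18+17=287≡1 → B
Y(24): 15·24+17=377≡13 → N
P(15): 15·15+17=242≡8 → I
I(8): 15·8+17=137≡7 → H
S(18): 15·18+17=287≡1 → B

KTBNIHB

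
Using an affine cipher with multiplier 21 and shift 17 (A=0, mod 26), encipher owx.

o(14): 21·14+17=311≡25 → z
w(22): 21·22+17=479≡11 → l
x(23): 21·23+17=500≡6 → g

zlg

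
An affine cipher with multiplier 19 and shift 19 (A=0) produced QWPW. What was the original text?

THIH

The inverse of 19 mod 26 is 11, since 19·11=209≡1. Apply D(y)=11·(y−19) mod 26:
Q(16): 11·(16−19)=-33≡19 → T
W(22): 11·(22−19)=33≡7 → H
P(15): 11·(15−19)=-44≡8 → I
W(22): 11·(22−19)=33≡7 → H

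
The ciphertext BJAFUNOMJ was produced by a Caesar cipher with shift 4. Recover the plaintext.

B(1): 1−4=-3≡23 → X
J(9): 9−4=5 → F
A(0): 0−4=-4≡22 → W
F(5): 5−4=1 → B
U(20): 20−4=16 → Q
N(13): 13−4=9 → J
O(14): 14−4=10 → K
M(12): 12−4=8 → I
J(9): 9−4=5 → F

XFWBQJKIF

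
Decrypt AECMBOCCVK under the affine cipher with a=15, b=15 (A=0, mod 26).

ZBNFGTNNQR

The inverse of 15 mod 26 is 7, since 15·7=105≡1. Apply D(y)=7·(y−15) mod 26:
A(0): 7·(0−15)=-105≡25 → Z
E(4): 7·(4−15)=-77≡1 → B
C(2): 7·(2−15)=-91≡13 → N
M(12): 7·(12−15)=-21≡5 → F
B(1): 7·(1−15)=-98≡6 → G
O(14): 7·(14−15)=-7≡19 → T
C(2): 7·(2−15)=-91≡13 → N
C(2): 7·(2−15)=-91≡13 → N
V(21): 7·(21−15)=42≡16 → Q
K(10): 7·(10−15)=-35≡17 → R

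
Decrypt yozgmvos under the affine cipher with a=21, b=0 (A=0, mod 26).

The inverse of 21 mod 26 is 5, since 21·5=105≡1. Apply D(y)=5·(y−0) mod 26:
y(24): 5·(24−0)=120≡16 → q
o(14): 5·(14−0)=70≡18 → s
z(25): 5·(25−0)=125≡21 → v
g(6): 5·(6−0)=30≡4 → e
m(12): 5·(12−0)=60≡8 → i
v(21): 5·(21−0)=105≡1 → b
o(14): 5·(14−0)=70≡18 → s
s(18): 5·(18−0)=90≡12 → m

qsveibsm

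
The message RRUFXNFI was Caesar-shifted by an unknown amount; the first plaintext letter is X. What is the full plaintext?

From the crib: R(17)−X(23)=-6≡20, so the shift is 20.
Subtract 20 from each ciphertext letter:
R(17): 17−20=-3≡23 → X
R(17): 17−20=-3≡23 → X
U(20): 20−20=0 → A
F(5): 5−20=-15≡11 → L
X(23): 23−20=3 → D
N(13): 13−20=-7≡19 → T
F(5): 5−20=-15≡11 → L
I(8): 8−20=-12≡14 → O

XXALDTLO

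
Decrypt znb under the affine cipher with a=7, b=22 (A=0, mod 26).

tvx

The inverse of 7 mod 26 is 15, since 7·15=105≡1. Apply D(y)=15·(y−22) mod 26:
z(25): 15·(25−22)=45≡19 → t
n(13): 15·(13−22)=-135≡21 → v
b(1): 15·(1−22)=-315≡23 → x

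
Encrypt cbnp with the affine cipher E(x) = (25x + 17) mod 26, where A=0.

c(2): 25·2+17=67≡15 → p
b(1): 25·1+17=42≡16 → q
n(13): 25·13+17=342≡4 → e
p(15): 25·15+17=392≡2 → c

pqec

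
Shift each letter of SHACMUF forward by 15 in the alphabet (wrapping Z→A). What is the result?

S(18): 18+15=33≡7 → H
H(7): 7+15=22 → W
A(0): 0+15=15 → P
C(2): 2+15=17 → R
M(12): 12+15=27≡1 → B
U(20): 20+15=35≡9 → J
F(5): 5+15=20 → U

HWPRBJU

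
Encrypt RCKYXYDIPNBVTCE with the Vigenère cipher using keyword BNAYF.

SPKWCZQINSCITAJ

Repeat the key across the message: BNAYFBNAYFBNAYF
R(17)+B(1): 18 → S
C(2)+N(13): 15 → P
K(10)+A(0): 10 → K
Y(24)+Y(24): 48≡22 → W
X(23)+F(5): 28≡2 → C
Y(24)+B(1): 25 → Z
D(3)+N(13): 16 → Q
I(8)+A(0): 8 → I
P(15)+Y(24): 39≡13 → N
N(13)+F(5): 18 → S
B(1)+B(1): 2 → C
V(21)+N(13): 34≡8 → I
T(19)+A(0): 19 → T
C(2)+Y(24): 26≡0 → A
E(4)+F(5): 9 → J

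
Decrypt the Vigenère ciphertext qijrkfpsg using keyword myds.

Repeat the key across the ciphertext: mydsmydsm
q(16)−m(12): 4 → e
i(8)−y(24): -16≡10 → k
j(9)−d(3): 6 → g
r(17)−s(18): -1≡25 → z
k(10)−m(12): -2≡24 → y
f(5)−y(24): -19≡7 → h
p(15)−d(3): 12 → m
s(18)−s(18): 0 → a
g(6)−m(12): -6≡20 → u

ekgzyhmau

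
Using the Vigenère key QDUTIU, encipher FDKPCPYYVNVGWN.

VGEIKJOBPGDAMQ

Repeat the key across the message: QDUTIUQDUTIUQD
F(5)+Q(16): 21 → V
D(3)+D(3): 6 → G
K(10)+U(20): 30≡4 → E
P(15)+T(19): 34≡8 → I
C(2)+I(8): 10 → K
P(15)+U(20): 35≡9 → J
Y(24)+Q(16): 40≡14 → O
Y(24)+D(3): 27≡1 → B
V(21)+U(20): 41≡15 → P
N(13)+T(19): 32≡6 → G
V(21)+I(8): 29≡3 → D
G(6)+U(20): 26≡0 → A
W(22)+Q(16): 38≡12 → M
N(13)+D(3): 16 → Q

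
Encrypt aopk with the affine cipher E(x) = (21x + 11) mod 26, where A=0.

lton

a(0): 21·0+11=11 → l
o(14): 21·14+11=305≡19 → t
p(15): 21·15+11=326≡14 → o
k(10): 21·10+11=221≡13 → n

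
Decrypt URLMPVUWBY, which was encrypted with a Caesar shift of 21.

U(20): 20−21=-1≡25 → Z
R(17): 17−21=-4≡22 → W
L(11): 11−21=-10≡16 → Q
M(12): 12−21=-9≡17 → R
P(15): 15−21=-6≡20 → U
V(21): 21−21=0 → A
U(20): 20−21=-1≡25 → Z
W(22): 22−21=1 → B
B(1): 1−21=-20≡6 → G
Y(24): 24−21=3 → D

ZWQRUAZBGD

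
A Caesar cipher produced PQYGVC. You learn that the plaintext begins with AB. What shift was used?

From the crib: P(15)−A(0)=15, so the shift is 15.

15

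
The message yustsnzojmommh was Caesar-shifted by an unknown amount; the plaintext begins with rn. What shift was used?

7

From the crib: y(24)−r(17)=7, so the shift is 7.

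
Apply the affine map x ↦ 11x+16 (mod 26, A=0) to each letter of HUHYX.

H(7): 11·7+16=93≡15 → P
U(20): 11·20+16=236≡2 → C
H(7): 11·7+16=93≡15 → P
Y(24): 11·24+16=280≡20 → U
X(23): 11·23+16=269≡9 → J

PCPUJ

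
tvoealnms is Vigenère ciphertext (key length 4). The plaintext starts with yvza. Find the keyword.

vape

Subtract each crib letter from the matching ciphertext letter (mod 26):
t(19)−y(24)=-5≡21 → v
v(21)−v(21)=0 → a
o(14)−z(25)=-11≡15 → p
e(4)−a(0)=4 → e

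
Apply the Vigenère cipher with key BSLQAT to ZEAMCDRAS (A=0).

AWLCCWSSD

Repeat the key across the message: BSLQATBSL
Z(25)+B(1): 26≡0 → A
E(4)+S(18): 22 → W
A(0)+L(11): 11 → L
M(12)+Q(16): 28≡2 → C
C(2)+A(0): 2 → C
D(3)+T(19): 22 → W
R(17)+B(1): 18 → S
A(0)+S(18): 18 → S
S(18)+L(11): 29≡3 → D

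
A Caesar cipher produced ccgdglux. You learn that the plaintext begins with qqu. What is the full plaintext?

From the crib: c(2)−q(16)=-14≡12, so the shift is 12.
Subtract 12 from each ciphertext letter:
c(2): 2−12=-10≡16 → q
c(2): 2−12=-10≡16 → q
g(6): 6−12=-6≡20 → u
d(3): 3−12=-9≡17 → r
g(6): 6−12=-6≡20 → u
l(11): 11−12=-1≡25 → z
u(20): 20−12=8 → i
x(23): 23−12=11 → l

qquruzil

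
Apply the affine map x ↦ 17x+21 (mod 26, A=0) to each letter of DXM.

UWR

D(3): 17·3+21=72≡20 → U
X(23): 17·23+21=412≡22 → W
M(12): 17·12+21=225≡17 → R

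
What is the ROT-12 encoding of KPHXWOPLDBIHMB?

WBTJIABXPNUTYN

K(10): 10+12=22 → W
P(15): 15+12=27≡1 → B
H(7): 7+12=19 → T
X(23): 23+12=35≡9 → J
W(22): 22+12=34≡8 → I
O(14): 14+12=26≡0 → A
P(15): 15+12=27≡1 → B
L(11): 11+12=23 → X
D(3): 3+12=15 → P
B(1): 1+12=13 → N
I(8): 8+12=20 → U
H(7): 7+12=19 → T
M(12): 12+12=24 → Y
B(1): 1+12=13 → N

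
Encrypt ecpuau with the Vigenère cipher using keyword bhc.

Repeat the key across the message: bhcbhc
e(4)+b(1): 5 → f
c(2)+h(7): 9 → j
p(15)+c(2): 17 → r
u(20)+b(1): 21 → v
a(0)+h(7): 7 → h
u(20)+c(2): 22 → w

fjrvhw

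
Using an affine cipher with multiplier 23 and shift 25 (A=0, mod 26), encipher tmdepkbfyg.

t(19): 23·19+25=462≡20 → u
m(12): 23·12+25=301≡15 → p
d(3): 23·3+25=94≡16 → q
e(4): 23·4+25=117≡13 → n
p(15): 23·15+25=370≡6 → g
k(10): 23·10+25=255≡21 → v
b(1): 23·1+25=48≡22 → w
f(5): 23·5+25=140≡10 → k
y(24): 23·24+25=577≡5 → f
g(6): 23·6+25=163≡7 → h

upqngvwkfh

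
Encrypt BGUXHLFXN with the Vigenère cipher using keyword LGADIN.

Repeat the key across the message: LGADINLGA
B(1)+L(11): 12 → M
G(6)+G(6): 12 → M
U(20)+A(0): 20 → U
X(23)+D(3): 26≡0 → A
H(7)+I(8): 15 → P
L(11)+N(13): 24 → Y
F(5)+L(11): 16 → Q
X(23)+G(6): 29≡3 → D
N(13)+A(0): 13 → N

MMUAPYQDN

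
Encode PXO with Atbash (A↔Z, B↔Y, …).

KCL

P(15) → K(10)
X(23) → C(2)
O(14) → L(11)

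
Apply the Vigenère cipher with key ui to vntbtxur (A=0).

pvnjnfoz

Repeat the key across the message: uiuiuiui
v(21)+u(20): 41≡15 → p
n(13)+i(8): 21 → v
t(19)+u(20): 39≡13 → n
b(1)+i(8): 9 → j
t(19)+u(20): 39≡13 → n
x(23)+i(8): 31≡5 → f
u(20)+u(20): 40≡14 → o
r(17)+i(8): 25 → z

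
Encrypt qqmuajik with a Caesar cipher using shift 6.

q(16): 16+6=22 → w
q(16): 16+6=22 → w
m(12): 12+6=18 → s
u(20): 20+6=26≡0 → a
a(0): 0+6=6 → g
j(9): 9+6=15 → p
i(8): 8+6=14 → o
k(10): 10+6=16 → q

wwsagpoq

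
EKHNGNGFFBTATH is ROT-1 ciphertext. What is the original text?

DJGMFMFEEASZSG

E(4): 4−1=3 → D
K(10): 10−1=9 → J
H(7): 7−1=6 → G
N(13): 13−1=12 → M
G(6): 6−1=5 → F
N(13): 13−1=12 → M
G(6): 6−1=5 → F
F(5): 5−1=4 → E
F(5): 5−1=4 → E
B(1): 1−1=0 → A
T(19): 19−1=18 → S
A(0): 0−1=-1≡25 → Z
T(19): 19−1=18 → S
H(7): 7−1=6 → G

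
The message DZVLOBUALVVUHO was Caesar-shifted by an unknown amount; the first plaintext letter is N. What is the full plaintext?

From the crib: D(3)−N(13)=-10≡16, so the shift is 16.
Subtract 16 from each ciphertext letter:
D(3): 3−16=-13≡13 → N
Z(25): 25−16=9 → J
V(21): 21−16=5 → F
L(11): 11−16=-5≡21 → V
O(14): 14−16=-2≡24 → Y
B(1): 1−16=-15≡11 → L
U(20): 20−16=4 → E
A(0): 0−16=-16≡10 → K
L(11): 11−16=-5≡21 → V
V(21): 21−16=5 → F
V(21): 21−16=5 → F
U(20): 20−16=4 → E
H(7): 7−16=-9≡17 → R
O(14): 14−16=-2≡24 → Y

NJFVYLEKVFFERY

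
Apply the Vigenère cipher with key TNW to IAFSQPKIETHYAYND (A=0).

Repeat the key across the message: TNWTNWTNWTNWTNWT
I(8)+T(19): 27≡1 → B
A(0)+N(13): 13 → N
F(5)+W(22): 27≡1 → B
S(18)+T(19): 37≡11 → L
Q(16)+N(13): 29≡3 → D
P(15)+W(22): 37≡11 → L
K(10)+T(19): 29≡3 → D
I(8)+N(13): 21 → V
E(4)+W(22): 26≡0 → A
T(19)+T(19): 38≡12 → M
H(7)+N(13): 20 → U
Y(24)+W(22): 46≡20 → U
A(0)+T(19): 19 → T
Y(24)+N(13): 37≡11 → L
N(13)+W(22): 35≡9 → J
D(3)+T(19): 22 → W

BNBLDLDVAMUUTLJW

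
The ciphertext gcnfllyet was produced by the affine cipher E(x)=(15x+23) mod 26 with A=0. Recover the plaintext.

ljieuuhxy

The inverse of 15 mod 26 is 7, since 15·7=105≡1. Apply D(y)=7·(y−23) mod 26:
g(6): 7·(6−23)=-119≡11 → l
c(2): 7·(2−23)=-147≡9 → j
n(13): 7·(13−23)=-70≡8 → i
f(5): 7·(5−23)=-126≡4 → e
l(11): 7·(11−23)=-84≡20 → u
l(11): 7·(11−23)=-84≡20 → u
y(24): 7·(24−23)=7 → h
e(4): 7·(4−23)=-133≡23 → x
t(19): 7·(19−23)=-28≡24 → y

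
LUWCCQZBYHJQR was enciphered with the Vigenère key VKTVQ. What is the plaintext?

QKDHMVPIDROGY

Repeat the key across the ciphertext: VKTVQVKTVQVKT
L(11)−V(21): -10≡16 → Q
U(20)−K(10): 10 → K
W(22)−T(19): 3 → D
C(2)−V(21): -19≡7 → H
C(2)−Q(16): -14≡12 → M
Q(16)−V(21): -5≡21 → V
Z(25)−K(10): 15 → P
B(1)−T(19): -18≡8 → I
Y(24)−V(21): 3 → D
H(7)−Q(16): -9≡17 → R
J(9)−V(21): -12≡14 → O
Q(16)−K(10): 6 → G
R(17)−T(19): -2≡24 → Y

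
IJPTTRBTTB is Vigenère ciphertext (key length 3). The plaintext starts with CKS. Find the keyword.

GZX

Subtract each crib letter from the matching ciphertext letter (mod 26):
I(8)−C(2)=6 → G
J(9)−K(10)=-1≡25 → Z
P(15)−S(18)=-3≡23 → X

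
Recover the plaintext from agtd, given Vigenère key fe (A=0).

Repeat the key across the ciphertext: fefe
a(0)−f(5): -5≡21 → v
g(6)−e(4): 2 → c
t(19)−f(5): 14 → o
d(3)−e(4): -1≡25 → z

vcoz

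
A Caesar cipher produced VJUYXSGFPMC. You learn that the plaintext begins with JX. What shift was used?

12

From the crib: V(21)−J(9)=12, so the shift is 12.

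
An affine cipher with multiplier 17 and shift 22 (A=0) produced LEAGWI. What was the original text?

HCOWAQ

The inverse of 17 mod 26 is 23, since 17·23=391≡1. Apply D(y)=23·(y−22) mod 26:
L(11): 23·(11−22)=-253≡7 → H
E(4): 23·(4−22)=-414≡2 → C
A(0): 23·(0−22)=-506≡14 → O
G(6): 23·(6−22)=-368≡22 → W
W(22): 23·(22−22)=0 → A
I(8): 23·(8−22)=-322≡16 → Q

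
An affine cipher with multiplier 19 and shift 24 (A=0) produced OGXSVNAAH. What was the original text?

The inverse of 19 mod 26 is 11, since 19·11=209≡1. Apply D(y)=11·(y−24) mod 26:
O(14): 11·(14−24)=-110≡20 → U
G(6): 11·(6−24)=-198≡10 → K
X(23): 11·(23−24)=-11≡15 → P
S(18): 11·(18−24)=-66≡12 → M
V(21): 11·(21−24)=-33≡19 → T
N(13): 11·(13−24)=-121≡9 → J
A(0): 11·(0−24)=-264≡22 → W
A(0): 11·(0−24)=-264≡22 → W
H(7): 11·(7−24)=-187≡21 → V

UKPMTJWWV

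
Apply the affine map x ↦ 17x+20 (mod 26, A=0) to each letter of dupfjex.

twpbrkv

d(3): 17·3+20=71≡19 → t
u(20): 17·20+20=360≡22 → w
p(15): 17·15+20=275≡15 → p
f(5): 17·5+20=105≡1 → b
j(9): 17·9+20=173≡17 → r
e(4): 17·4+20=88≡10 → k
x(23): 17·23+20=411≡21 → v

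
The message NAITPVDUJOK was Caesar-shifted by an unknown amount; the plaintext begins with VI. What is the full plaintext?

From the crib: N(13)−V(21)=-8≡18, so the shift is 18.
Subtract 18 from each ciphertext letter:
N(13): 13−18=-5≡21 → V
A(0): 0−18=-18≡8 → I
I(8): 8−18=-10≡16 → Q
T(19): 19−18=1 → B
P(15): 15−18=-3≡23 → X
V(21): 21−18=3 → D
D(3): 3−18=-15≡11 → L
U(20): 20−18=2 → C
J(9): 9−18=-9≡17 → R
O(14): 14−18=-4≡22 → W
K(10): 10−18=-8≡18 → S

VIQBXDLCRWS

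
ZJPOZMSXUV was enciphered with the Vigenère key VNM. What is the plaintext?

Repeat the key across the ciphertext: VNMVNMVNMV
Z(25)−V(21): 4 → E
J(9)−N(13): -4≡22 → W
P(15)−M(12): 3 → D
O(14)−V(21): -7≡19 → T
Z(25)−N(13): 12 → M
M(12)−M(12): 0 → A
S(18)−V(21): -3≡23 → X
X(23)−N(13): 10 → K
U(20)−M(12): 8 → I
V(21)−V(21): 0 → A

EWDTMAXKIA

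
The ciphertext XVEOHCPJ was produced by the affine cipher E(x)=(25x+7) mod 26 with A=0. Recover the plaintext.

The inverse of 25 mod 26 is 25, since 25·25=625≡1. Apply D(y)=25·(y−7) mod 26:
X(23): 25·(23−7)=400≡10 → K
V(21): 25·(21−7)=350≡12 → M
E(4): 25·(4−7)=-75≡3 → D
O(14): 25·(14−7)=175≡19 → T
H(7): 25·(7−7)=0 → A
C(2): 25·(2−7)=-125≡5 → F
P(15): 25·(15−7)=200≡18 → S
J(9): 25·(9−7)=50≡24 → Y

KMDTAFSY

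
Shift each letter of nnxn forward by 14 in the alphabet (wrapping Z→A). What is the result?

n(13): 13+14=27≡1 → b
n(13): 13+14=27≡1 → b
x(23): 23+14=37≡11 → l
n(13): 13+14=27≡1 → b

bblb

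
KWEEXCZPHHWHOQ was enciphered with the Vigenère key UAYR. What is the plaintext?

Repeat the key across the ciphertext: UAYRUAYRUAYRUA
K(10)−U(20): -10≡16 → Q
W(22)−A(0): 22 → W
E(4)−Y(24): -20≡6 → G
E(4)−R(17): -13≡13 → N
X(23)−U(20): 3 → D
C(2)−A(0): 2 → C
Z(25)−Y(24): 1 → B
P(15)−R(17): -2≡24 → Y
H(7)−U(20): -13≡13 → N
H(7)−A(0): 7 → H
W(22)−Y(24): -2≡24 → Y
H(7)−R(17): -10≡16 → Q
O(14)−U(20): -6≡20 → U
Q(16)−A(0): 16 → Q

QWGNDCBYNHYQUQ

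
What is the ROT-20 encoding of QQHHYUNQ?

Q(16): 16+20=36≡10 → K
Q(16): 16+20=36≡10 → K
H(7): 7+20=27≡1 → B
H(7): 7+20=27≡1 → B
Y(24): 24+20=44≡18 → S
U(20): 20+20=40≡14 → O
N(13): 13+20=33≡7 → H
Q(16): 16+20=36≡10 → K

KKBBSOHK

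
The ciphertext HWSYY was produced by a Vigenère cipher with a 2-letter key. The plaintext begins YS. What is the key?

JE

Subtract each crib letter from the matching ciphertext letter (mod 26):
H(7)−Y(24)=-17≡9 → J
W(22)−S(18)=4 → E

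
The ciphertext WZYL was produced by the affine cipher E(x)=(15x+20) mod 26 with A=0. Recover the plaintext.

The inverse of 15 mod 26 is 7, since 15·7=105≡1. Apply D(y)=7·(y−20) mod 26:
W(22): 7·(22−20)=14 → O
Z(25): 7·(25−20)=35≡9 → J
Y(24): 7·(24−20)=28≡2 → C
L(11): 7·(11−20)=-63≡15 → P

OJCP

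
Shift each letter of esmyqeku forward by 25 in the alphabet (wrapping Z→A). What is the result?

drlxpdjt

e(4): 4+25=29≡3 → d
s(18): 18+25=43≡17 → r
m(12): 12+25=37≡11 → l
y(24): 24+25=49≡23 → x
q(16): 16+25=41≡15 → p
e(4): 4+25=29≡3 → d
k(10): 10+25=35≡9 → j
u(20): 20+25=45≡19 → t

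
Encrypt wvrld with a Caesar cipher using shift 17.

w(22): 22+17=39≡13 → n
v(21): 21+17=38≡12 → m
r(17): 17+17=34≡8 → i
l(11): 11+17=28≡2 → c
d(3): 3+17=20 → u

nmicu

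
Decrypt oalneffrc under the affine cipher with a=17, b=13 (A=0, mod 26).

xngabyyoh

The inverse of 17 mod 26 is 23, since 17·23=391≡1. Apply D(y)=23·(y−13) mod 26:
o(14): 23·(14−13)=23 → x
a(0): 23·(0−13)=-299≡13 → n
l(11): 23·(11−13)=-46≡6 → g
n(13): 23·(13−13)=0 → a
e(4): 23·(4−13)=-207≡1 → b
f(5): 23·(5−13)=-184≡24 → y
f(5): 23·(5−13)=-184≡24 → y
r(17): 23·(17−13)=92≡14 → o
c(2): 23·(2−13)=-253≡7 → h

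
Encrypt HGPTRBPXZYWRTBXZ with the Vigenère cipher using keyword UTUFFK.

BZJYWLJQTDBBNURE

Repeat the key across the message: UTUFFKUTUFFKUTUF
H(7)+U(20): 27≡1 → B
G(6)+T(19): 25 → Z
P(15)+U(20): 35≡9 → J
T(19)+F(5): 24 → Y
R(17)+F(5): 22 → W
B(1)+K(10): 11 → L
P(15)+U(20): 35≡9 → J
X(23)+T(19): 42≡16 → Q
Z(25)+U(20): 45≡19 → T
Y(24)+F(5): 29≡3 → D
W(22)+F(5): 27≡1 → B
R(17)+K(10): 27≡1 → B
T(19)+U(20): 39≡13 → N
B(1)+T(19): 20 → U
X(23)+U(20): 43≡17 → R
Z(25)+F(5): 30≡4 → E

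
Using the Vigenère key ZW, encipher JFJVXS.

Repeat the key across the message: ZWZWZW
J(9)+Z(25): 34≡8 → I
F(5)+W(22): 27≡1 → B
J(9)+Z(25): 34≡8 → I
V(21)+W(22): 43≡17 → R
X(23)+Z(25): 48≡22 → W
S(18)+W(22): 40≡14 → O

IBIRWO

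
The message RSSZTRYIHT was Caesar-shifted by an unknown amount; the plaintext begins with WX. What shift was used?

From the crib: R(17)−W(22)=-5≡21, so the shift is 21.

21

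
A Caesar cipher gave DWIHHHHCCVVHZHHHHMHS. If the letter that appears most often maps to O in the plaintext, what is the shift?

19

The most frequent ciphertext letter is H (appears 10 times).
H is position 7; O is position 14.
Shift = -7≡19.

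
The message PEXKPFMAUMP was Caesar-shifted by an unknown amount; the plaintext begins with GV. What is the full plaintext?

GVOBGWDRLDG

From the crib: P(15)−G(6)=9, so the shift is 9.
Subtract 9 from each ciphertext letter:
P(15): 15−9=6 → G
E(4): 4−9=-5≡21 → V
X(23): 23−9=14 → O
K(10): 10−9=1 → B
P(15): 15−9=6 → G
F(5): 5−9=-4≡22 → W
M(12): 12−9=3 → D
A(0): 0−9=-9≡17 → R
U(20): 20−9=11 → L
M(12): 12−9=3 → D
P(15): 15−9=6 → G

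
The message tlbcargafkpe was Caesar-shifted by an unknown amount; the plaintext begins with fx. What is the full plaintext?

From the crib: t(19)−f(5)=14, so the shift is 14.
Subtract 14 from each ciphertext letter:
t(19): 19−14=5 → f
l(11): 11−14=-3≡23 → x
b(1): 1−14=-13≡13 → n
c(2): 2−14=-12≡14 → o
a(0): 0−14=-14≡12 → m
r(17): 17−14=3 → d
g(6): 6−14=-8≡18 → s
a(0): 0−14=-14≡12 → m
f(5): 5−14=-9≡17 → r
k(10): 10−14=-4≡22 → w
p(15): 15−14=1 → b
e(4): 4−14=-10≡16 → q

fxnomdsmrwbq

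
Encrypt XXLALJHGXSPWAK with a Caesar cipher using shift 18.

PPDSDBZYPKHOSC

X(23): 23+18=41≡15 → P
X(23): 23+18=41≡15 → P
L(11): 11+18=29≡3 → D
A(0): 0+18=18 → S
L(11): 11+18=29≡3 → D
J(9): 9+18=27≡1 → B
H(7): 7+18=25 → Z
G(6): 6+18=24 → Y
X(23): 23+18=41≡15 → P
S(18): 18+18=36≡10 → K
P(15): 15+18=33≡7 → H
W(22): 22+18=40≡14 → O
A(0): 0+18=18 → S
K(10): 10+18=28≡2 → C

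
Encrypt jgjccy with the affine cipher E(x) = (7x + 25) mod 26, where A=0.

j(9): 7·9+25=88≡10 → k
g(6): 7·6+25=67≡15 → p
j(9): 7·9+25=88≡10 → k
c(2): 7·2+25=39≡13 → n
c(2): 7·2+25=39≡13 → n
y(24): 7·24+25=193≡11 → l

kpknnl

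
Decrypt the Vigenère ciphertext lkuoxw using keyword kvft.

bppvnb

Repeat the key across the ciphertext: kvftkv
l(11)−k(10): 1 → b
k(10)−v(21): -11≡15 → p
u(20)−f(5): 15 → p
o(14)−t(19): -5≡21 → v
x(23)−k(10): 13 → n
w(22)−v(21): 1 → b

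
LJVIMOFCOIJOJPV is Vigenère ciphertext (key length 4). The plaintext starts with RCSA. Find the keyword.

UHDI

Subtract each crib letter from the matching ciphertext letter (mod 26):
L(11)−R(17)=-6≡20 → U
J(9)−C(2)=7 → H
V(21)−S(18)=3 → D
I(8)−A(0)=8 → I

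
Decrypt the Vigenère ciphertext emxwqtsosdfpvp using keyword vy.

jocyvvxqxfkrar

Repeat the key across the ciphertext: vyvyvyvyvyvyvy
e(4)−v(21): -17≡9 → j
m(12)−y(24): -12≡14 → o
x(23)−v(21): 2 → c
w(22)−y(24): -2≡24 → y
q(16)−v(21): -5≡21 → v
t(19)−y(24): -5≡21 → v
s(18)−v(21): -3≡23 → x
o(14)−y(24): -10≡16 → q
s(18)−v(21): -3≡23 → x
d(3)−y(24): -21≡5 → f
f(5)−v(21): -16≡10 → k
p(15)−y(24): -9≡17 → r
v(21)−v(21): 0 → a
p(15)−y(24): -9≡17 → r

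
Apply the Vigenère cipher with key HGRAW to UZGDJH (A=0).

BFXDFO

Repeat the key across the message: HGRAWH
U(20)+H(7): 27≡1 → B
Z(25)+G(6): 31≡5 → F
G(6)+R(17): 23 → X
D(3)+A(0): 3 → D
J(9)+W(22): 31≡5 → F
H(7)+H(7): 14 → O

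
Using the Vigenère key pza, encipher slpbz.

hkpqy

Repeat the key across the message: pzapz
s(18)+p(15): 33≡7 → h
l(11)+z(25): 36≡10 → k
p(15)+a(0): 15 → p
b(1)+p(15): 16 → q
z(25)+z(25): 50≡24 → y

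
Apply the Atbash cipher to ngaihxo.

mtzrscl

n(13) → m(12)
g(6) → t(19)
a(0) → z(25)
i(8) → r(17)
h(7) → s(18)
x(23) → c(2)
o(14) → l(11)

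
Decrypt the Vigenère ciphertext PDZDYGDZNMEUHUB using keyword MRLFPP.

DMOYJRRICHPFVDQ

Repeat the key across the ciphertext: MRLFPPMRLFPPMRL
P(15)−M(12): 3 → D
D(3)−R(17): -14≡12 → M
Z(25)−L(11): 14 → O
D(3)−F(5): -2≡24 → Y
Y(24)−P(15): 9 → J
G(6)−P(15): -9≡17 → R
D(3)−M(12): -9≡17 → R
Z(25)−R(17): 8 → I
N(13)−L(11): 2 → C
M(12)−F(5): 7 → H
E(4)−P(15): -11≡15 → P
U(20)−P(15): 5 → F
H(7)−M(12): -5≡21 → V
U(20)−R(17): 3 → D
B(1)−L(11): -10≡16 → Q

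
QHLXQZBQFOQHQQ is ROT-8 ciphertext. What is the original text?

IZDPIRTIXGIZII

Q(16): 16−8=8 → I
H(7): 7−8=-1≡25 → Z
L(11): 11−8=3 → D
X(23): 23−8=15 → P
Q(16): 16−8=8 → I
Z(25): 25−8=17 → R
B(1): 1−8=-7≡19 → T
Q(16): 16−8=8 → I
F(5): 5−8=-3≡23 → X
O(14): 14−8=6 → G
Q(16): 16−8=8 → I
H(7): 7−8=-1≡25 → Z
Q(16): 16−8=8 → I
Q(16): 16−8=8 → I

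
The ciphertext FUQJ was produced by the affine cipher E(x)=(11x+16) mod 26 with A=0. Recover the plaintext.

The inverse of 11 mod 26 is 19, since 11·19=209≡1. Apply D(y)=19·(y−16) mod 26:
F(5): 19·(5−16)=-209≡25 → Z
U(20): 19·(20−16)=76≡24 → Y
Q(16): 19·(16−16)=0 → A
J(9): 19·(9−16)=-133≡23 → X

ZYAX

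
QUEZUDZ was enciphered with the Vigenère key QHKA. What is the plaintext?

ANUZEWP

Repeat the key across the ciphertext: QHKAQHK
Q(16)−Q(16): 0 → A
U(20)−H(7): 13 → N
E(4)−K(10): -6≡20 → U
Z(25)−A(0): 25 → Z
U(20)−Q(16): 4 → E
D(3)−H(7): -4≡22 → W
Z(25)−K(10): 15 → P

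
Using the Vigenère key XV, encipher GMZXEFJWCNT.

DHWSBAGRZIQ

Repeat the key across the message: XVXVXVXVXVX
G(6)+X(23): 29≡3 → D
M(12)+V(21): 33≡7 → H
Z(25)+X(23): 48≡22 → W
X(23)+V(21): 44≡18 → S
E(4)+X(23): 27≡1 → B
F(5)+V(21): 26≡0 → A
J(9)+X(23): 32≡6 → G
W(22)+V(21): 43≡17 → R
C(2)+X(23): 25 → Z
N(13)+V(21): 34≡8 → I
T(19)+X(23): 42≡16 → Q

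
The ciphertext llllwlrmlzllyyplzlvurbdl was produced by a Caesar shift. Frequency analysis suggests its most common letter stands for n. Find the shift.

24

The most frequent ciphertext letter is l (appears 11 times).
l is position 11; n is position 13.
Shift = -2≡24.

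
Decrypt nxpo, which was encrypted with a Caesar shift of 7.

n(13): 13−7=6 → g
x(23): 23−7=16 → q
p(15): 15−7=8 → i
o(14): 14−7=7 → h

gqih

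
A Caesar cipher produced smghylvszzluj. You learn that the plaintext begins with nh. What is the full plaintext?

nhbctgqnuugpe

From the crib: s(18)−n(13)=5, so the shift is 5.
Subtract 5 from each ciphertext letter:
s(18): 18−5=13 → n
m(12): 12−5=7 → h
g(6): 6−5=1 → b
h(7): 7−5=2 → c
y(24): 24−5=19 → t
l(11): 11−5=6 → g
v(21): 21−5=16 → q
s(18): 18−5=13 → n
z(25): 25−5=20 → u
z(25): 25−5=20 → u
l(11): 11−5=6 → g
u(20): 20−5=15 → p
j(9): 9−5=4 → e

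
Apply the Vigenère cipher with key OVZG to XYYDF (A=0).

LTXJT

Repeat the key across the message: OVZGO
X(23)+O(14): 37≡11 → L
Y(24)+V(21): 45≡19 → T
Y(24)+Z(25): 49≡23 → X
D(3)+G(6): 9 → J
F(5)+O(14): 19 → T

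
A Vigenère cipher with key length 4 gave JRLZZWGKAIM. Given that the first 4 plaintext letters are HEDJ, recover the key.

Subtract each crib letter from the matching ciphertext letter (mod 26):
J(9)−H(7)=2 → C
R(17)−E(4)=13 → N
L(11)−D(3)=8 → I
Z(25)−J(9)=16 → Q

CNIQ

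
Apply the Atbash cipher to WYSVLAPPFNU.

W(22) → D(3)
Y(24) → B(1)
S(18) → H(7)
V(21) → E(4)
L(11) → O(14)
A(0) → Z(25)
P(15) → K(10)
P(15) → K(10)
F(5) → U(20)
N(13) → M(12)
U(20) → F(5)

DBHEOZKKUMF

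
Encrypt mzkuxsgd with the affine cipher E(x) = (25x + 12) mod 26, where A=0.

ancspugj

m(12): 25·12+12=312≡0 → a
z(25): 25·25+12=637≡13 → n
k(10): 25·10+12=262≡2 → c
u(20): 25·20+12=512≡18 → s
x(23): 25·23+12=587≡15 → p
s(18): 25·18+12=462≡20 → u
g(6): 25·6+12=162≡6 → g
d(3): 25·3+12=87≡9 → j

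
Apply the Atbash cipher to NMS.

MNH

N(13) → M(12)
M(12) → N(13)
S(18) → H(7)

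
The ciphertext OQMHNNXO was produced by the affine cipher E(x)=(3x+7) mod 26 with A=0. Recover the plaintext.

LDTACCOL

The inverse of 3 mod 26 is 9, since 3·9=27≡1. Apply D(y)=9·(y−7) mod 26:
O(14): 9·(14−7)=63≡11 → L
Q(16): 9·(16−7)=81≡3 → D
M(12): 9·(12−7)=45≡19 → T
H(7): 9·(7−7)=0 → A
N(13): 9·(13−7)=54≡2 → C
N(13): 9·(13−7)=54≡2 → C
X(23): 9·(23−7)=144≡14 → O
O(14): 9·(14−7)=63≡11 → L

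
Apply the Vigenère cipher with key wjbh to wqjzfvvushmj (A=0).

szkgbewboqnq

Repeat the key across the message: wjbhwjbhwjbh
w(22)+w(22): 44≡18 → s
q(16)+j(9): 25 → z
j(9)+b(1): 10 → k
z(25)+h(7): 32≡6 → g
f(5)+w(22): 27≡1 → b
v(21)+j(9): 30≡4 → e
v(21)+b(1): 22 → w
u(20)+h(7): 27≡1 → b
s(18)+w(22): 40≡14 → o
h(7)+j(9): 16 → q
m(12)+b(1): 13 → n
j(9)+h(7): 16 → q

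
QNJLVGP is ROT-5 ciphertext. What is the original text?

Q(16): 16−5=11 → L
N(13): 13−5=8 → I
J(9): 9−5=4 → E
L(11): 11−5=6 → G
V(21): 21−5=16 → Q
G(6): 6−5=1 → B
P(15): 15−5=10 → K

LIEGQBK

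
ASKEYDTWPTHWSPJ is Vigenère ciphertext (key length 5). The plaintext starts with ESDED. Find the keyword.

Subtract each crib letter from the matching ciphertext letter (mod 26):
A(0)−E(4)=-4≡22 → W
S(18)−S(18)=0 → A
K(10)−D(3)=7 → H
E(4)−E(4)=0 → A
Y(24)−D(3)=21 → V

WAHAV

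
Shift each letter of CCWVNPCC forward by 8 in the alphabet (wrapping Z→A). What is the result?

C(2): 2+8=10 → K
C(2): 2+8=10 → K
W(22): 22+8=30≡4 → E
V(21): 21+8=29≡3 → D
N(13): 13+8=21 → V
P(15): 15+8=23 → X
C(2): 2+8=10 → K
C(2): 2+8=10 → K

KKEDVXKK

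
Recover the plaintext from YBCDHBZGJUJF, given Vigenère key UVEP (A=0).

EGYONGVRPZFQ

Repeat the key across the ciphertext: UVEPUVEPUVEP
Y(24)−U(20): 4 → E
B(1)−V(21): -20≡6 → G
C(2)−E(4): -2≡24 → Y
D(3)−P(15): -12≡14 → O
H(7)−U(20): -13≡13 → N
B(1)−V(21): -20≡6 → G
Z(25)−E(4): 21 → V
G(6)−P(15): -9≡17 → R
J(9)−U(20): -11≡15 → P
U(20)−V(21): -1≡25 → Z
J(9)−E(4): 5 → F
F(5)−P(15): -10≡16 → Q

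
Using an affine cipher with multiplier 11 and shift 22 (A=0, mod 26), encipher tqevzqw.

t(19): 11·19+22=231≡23 → x
q(16): 11·16+22=198≡16 → q
e(4): 11·4+22=66≡14 → o
v(21): 11·21+22=253≡19 → t
z(25): 11·25+22=297≡11 → l
q(16): 11·16+22=198≡16 → q
w(22): 11·22+22=264≡4 → e

xqotlqe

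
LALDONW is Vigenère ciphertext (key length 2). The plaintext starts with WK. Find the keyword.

Subtract each crib letter from the matching ciphertext letter (mod 26):
L(11)−W(22)=-11≡15 → P
A(0)−K(10)=-10≡16 → Q

PQ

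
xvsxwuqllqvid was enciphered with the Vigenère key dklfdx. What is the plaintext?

Repeat the key across the ciphertext: dklfdxdklfdxd
x(23)−d(3): 20 → u
v(21)−k(10): 11 → l
s(18)−l(11): 7 → h
x(23)−f(5): 18 → s
w(22)−d(3): 19 → t
u(20)−x(23): -3≡23 → x
q(16)−d(3): 13 → n
l(11)−k(10): 1 → b
l(11)−l(11): 0 → a
q(16)−f(5): 11 → l
v(21)−d(3): 18 → s
i(8)−x(23): -15≡11 → l
d(3)−d(3): 0 → a

ulhstxnbalsla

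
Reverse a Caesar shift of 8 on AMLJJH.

SEDBBZ

A(0): 0−8=-8≡18 → S
M(12): 12−8=4 → E
L(11): 11−8=3 → D
J(9): 9−8=1 → B
J(9): 9−8=1 → B
H(7): 7−8=-1≡25 → Z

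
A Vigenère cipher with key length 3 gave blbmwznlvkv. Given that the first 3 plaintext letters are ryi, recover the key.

Subtract each crib letter from the matching ciphertext letter (mod 26):
b(1)−r(17)=-16≡10 → k
l(11)−y(24)=-13≡13 → n
b(1)−i(8)=-7≡19 → t

knt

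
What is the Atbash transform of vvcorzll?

v(21) → e(4)
v(21) → e(4)
c(2) → x(23)
o(14) → l(11)
r(17) → i(8)
z(25) → a(0)
l(11) → o(14)
l(11) → o(14)

eexliaoo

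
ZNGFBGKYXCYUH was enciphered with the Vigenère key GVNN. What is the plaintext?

TSTSVLXLRHLHB

Repeat the key across the ciphertext: GVNNGVNNGVNNG
Z(25)−G(6): 19 → T
N(13)−V(21): -8≡18 → S
G(6)−N(13): -7≡19 → T
F(5)−N(13): -8≡18 → S
B(1)−G(6): -5≡21 → V
G(6)−V(21): -15≡11 → L
K(10)−N(13): -3≡23 → X
Y(24)−N(13): 11 → L
X(23)−G(6): 17 → R
C(2)−V(21): -19≡7 → H
Y(24)−N(13): 11 → L
U(20)−N(13): 7 → H
H(7)−G(6): 1 → B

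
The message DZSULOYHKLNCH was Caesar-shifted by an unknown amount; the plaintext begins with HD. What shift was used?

From the crib: D(3)−H(7)=-4≡22, so the shift is 22.

22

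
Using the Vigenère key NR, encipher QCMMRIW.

Repeat the key across the message: NRNRNRN
Q(16)+N(13): 29≡3 → D
C(2)+R(17): 19 → T
M(12)+N(13): 25 → Z
M(12)+R(17): 29≡3 → D
R(17)+N(13): 30≡4 → E
I(8)+R(17): 25 → Z
W(22)+N(13): 35≡9 → J

DTZDEZJ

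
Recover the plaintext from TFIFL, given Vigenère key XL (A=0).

Repeat the key across the ciphertext: XLXLX
T(19)−X(23): -4≡22 → W
F(5)−L(11): -6≡20 → U
I(8)−X(23): -15≡11 → L
F(5)−L(11): -6≡20 → U
L(11)−X(23): -12≡14 → O

WULUO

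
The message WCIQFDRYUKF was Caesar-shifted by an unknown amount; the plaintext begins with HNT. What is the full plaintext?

HNTBQOCJFVQ

From the crib: W(22)−H(7)=15, so the shift is 15.
Subtract 15 from each ciphertext letter:
W(22): 22−15=7 → H
C(2): 2−15=-13≡13 → N
I(8): 8−15=-7≡19 → T
Q(16): 16−15=1 → B
F(5): 5−15=-10≡16 → Q
D(3): 3−15=-12≡14 → O
R(17): 17−15=2 → C
Y(24): 24−15=9 → J
U(20): 20−15=5 → F
K(10): 10−15=-5≡21 → V
F(5): 5−15=-10≡16 → Q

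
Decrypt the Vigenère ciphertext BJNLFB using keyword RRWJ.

KSRCOK

Repeat the key across the ciphertext: RRWJRR
B(1)−R(17): -16≡10 → K
J(9)−R(17): -8≡18 → S
N(13)−W(22): -9≡17 → R
L(11)−J(9): 2 → C
F(5)−R(17): -12≡14 → O
B(1)−R(17): -16≡10 → K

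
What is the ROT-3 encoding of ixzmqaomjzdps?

lacptdrpmcgsv

i(8): 8+3=11 → l
x(23): 23+3=26≡0 → a
z(25): 25+3=28≡2 → c
m(12): 12+3=15 → p
q(16): 16+3=19 → t
a(0): 0+3=3 → d
o(14): 14+3=17 → r
m(12): 12+3=15 → p
j(9): 9+3=12 → m
z(25): 25+3=28≡2 → c
d(3): 3+3=6 → g
p(15): 15+3=18 → s
s(18): 18+3=21 → v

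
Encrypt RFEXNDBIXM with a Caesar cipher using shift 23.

R(17): 17+23=40≡14 → O
F(5): 5+23=28≡2 → C
E(4): 4+23=27≡1 → B
X(23): 23+23=46≡20 → U
N(13): 13+23=36≡10 → K
D(3): 3+23=26≡0 → A
B(1): 1+23=24 → Y
I(8): 8+23=31≡5 → F
X(23): 23+23=46≡20 → U
M(12): 12+23=35≡9 → J

OCBUKAYFUJ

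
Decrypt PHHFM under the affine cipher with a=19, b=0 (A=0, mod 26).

JZZDC

The inverse of 19 mod 26 is 11, since 19·11=209≡1. Apply D(y)=11·(y−0) mod 26:
P(15): 11·(15−0)=165≡9 → J
H(7): 11·(7−0)=77≡25 → Z
H(7): 11·(7−0)=77≡25 → Z
F(5): 11·(5−0)=55≡3 → D
M(12): 11·(12−0)=132≡2 → C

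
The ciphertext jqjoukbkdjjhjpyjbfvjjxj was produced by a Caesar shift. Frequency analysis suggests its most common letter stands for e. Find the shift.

The most frequent ciphertext letter is j (appears 9 times).
j is position 9; e is position 4.
Shift = 5.

5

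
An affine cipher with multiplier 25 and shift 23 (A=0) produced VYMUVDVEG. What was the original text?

The inverse of 25 mod 26 is 25, since 25·25=625≡1. Apply D(y)=25·(y−23) mod 26:
V(21): 25·(21−23)=-50≡2 → C
Y(24): 25·(24−23)=25 → Z
M(12): 25·(12−23)=-275≡11 → L
U(20): 25·(20−23)=-75≡3 → D
V(21): 25·(21−23)=-50≡2 → C
D(3): 25·(3−23)=-500≡20 → U
V(21): 25·(21−23)=-50≡2 → C
E(4): 25·(4−23)=-475≡19 → T
G(6): 25·(6−23)=-425≡17 → R

CZLDCUCTR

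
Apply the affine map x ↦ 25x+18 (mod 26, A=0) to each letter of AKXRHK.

SIVBLI

A(0): 25·0+18=18 → S
K(10): 25·10+18=268≡8 → I
X(23): 25·23+18=593≡21 → V
R(17): 25·17+18=443≡1 → B
H(7): 25·7+18=193≡11 → L
K(10): 25·10+18=268≡8 → I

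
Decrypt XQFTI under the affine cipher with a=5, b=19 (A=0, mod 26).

GPSAD

The inverse of 5 mod 26 is 21, since 5·21=105≡1. Apply D(y)=21·(y−19) mod 26:
X(23): 21·(23−19)=84≡6 → G
Q(16): 21·(16−19)=-63≡15 → P
F(5): 21·(5−19)=-294≡18 → S
T(19): 21·(19−19)=0 → A
I(8): 21·(8−19)=-231≡3 → D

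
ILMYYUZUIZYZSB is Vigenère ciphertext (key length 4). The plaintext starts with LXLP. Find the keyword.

XOBJ

Subtract each crib letter from the matching ciphertext letter (mod 26):
I(8)−L(11)=-3≡23 → X
L(11)−X(23)=-12≡14 → O
M(12)−L(11)=1 → B
Y(24)−P(15)=9 → J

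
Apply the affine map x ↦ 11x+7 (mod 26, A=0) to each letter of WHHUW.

PGGTP

W(22): 11·22+7=249≡15 → P
H(7): 11·7+7=84≡6 → G
H(7): 11·7+7=84≡6 → G
U(20): 11·20+7=227≡19 → T
W(22): 11·22+7=249≡15 → P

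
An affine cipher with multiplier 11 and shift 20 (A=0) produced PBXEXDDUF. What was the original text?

JDFIFPPAB

The inverse of 11 mod 26 is 19, since 11·19=209≡1. Apply D(y)=19·(y−20) mod 26:
P(15): 19·(15−20)=-95≡9 → J
B(1): 19·(1−20)=-361≡3 → D
X(23): 19·(23−20)=57≡5 → F
E(4): 19·(4−20)=-304≡8 → I
X(23): 19·(23−20)=57≡5 → F
D(3): 19·(3−20)=-323≡15 → P
D(3): 19·(3−20)=-323≡15 → P
U(20): 19·(20−20)=0 → A
F(5): 19·(5−20)=-285≡1 → B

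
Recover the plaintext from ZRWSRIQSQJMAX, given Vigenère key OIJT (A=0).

LJNZDAHZCBDHJ

Repeat the key across the ciphertext: OIJTOIJTOIJTO
Z(25)−O(14): 11 → L
R(17)−I(8): 9 → J
W(22)−J(9): 13 → N
S(18)−T(19): -1≡25 → Z
R(17)−O(14): 3 → D
I(8)−I(8): 0 → A
Q(16)−J(9): 7 → H
S(18)−T(19): -1≡25 → Z
Q(16)−O(14): 2 → C
J(9)−I(8): 1 → B
M(12)−J(9): 3 → D
A(0)−T(19): -19≡7 → H
X(23)−O(14): 9 → J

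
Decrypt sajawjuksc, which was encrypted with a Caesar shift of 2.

s(18): 18−2=16 → q
a(0): 0−2=-2≡24 → y
j(9): 9−2=7 → h
a(0): 0−2=-2≡24 → y
w(22): 22−2=20 → u
j(9): 9−2=7 → h
u(20): 20−2=18 → s
k(10): 10−2=8 → i
s(18): 18−2=16 → q
c(2): 2−2=0 → a

qyhyuhsiqa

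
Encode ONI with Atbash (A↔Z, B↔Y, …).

O(14) → L(11)
N(13) → M(12)
I(8) → R(17)

LMR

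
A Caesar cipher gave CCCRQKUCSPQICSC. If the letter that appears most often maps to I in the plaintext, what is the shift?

20

The most frequent ciphertext letter is C (appears 6 times).
C is position 2; I is position 8.
Shift = -6≡20.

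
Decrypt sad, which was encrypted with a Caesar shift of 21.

s(18): 18−21=-3≡23 → x
a(0): 0−21=-21≡5 → f
d(3): 3−21=-18≡8 → i

xfi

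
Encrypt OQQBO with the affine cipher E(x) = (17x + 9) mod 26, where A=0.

NVVAN

O(14): 17·14+9=247≡13 → N
Q(16): 17·16+9=281≡21 → V
Q(16): 17·16+9=281≡21 → V
B(1): 17·1+9=26≡0 → A
O(14): 17·14+9=247≡13 → N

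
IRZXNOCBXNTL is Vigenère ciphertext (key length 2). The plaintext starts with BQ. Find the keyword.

HB

Subtract each crib letter from the matching ciphertext letter (mod 26):
I(8)−B(1)=7 → H
R(17)−Q(16)=1 → B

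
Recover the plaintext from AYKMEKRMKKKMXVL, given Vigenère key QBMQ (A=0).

KXYWOJFWUJYWHUZ

Repeat the key across the ciphertext: QBMQQBMQQBMQQBM
A(0)−Q(16): -16≡10 → K
Y(24)−B(1): 23 → X
K(10)−M(12): -2≡24 → Y
M(12)−Q(16): -4≡22 → W
E(4)−Q(16): -12≡14 → O
K(10)−B(1): 9 → J
R(17)−M(12): 5 → F
M(12)−Q(16): -4≡22 → W
K(10)−Q(16): -6≡20 → U
K(10)−B(1): 9 → J
K(10)−M(12): -2≡24 → Y
M(12)−Q(16): -4≡22 → W
X(23)−Q(16): 7 → H
V(21)−B(1): 20 → U
L(11)−M(12): -1≡25 → Z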